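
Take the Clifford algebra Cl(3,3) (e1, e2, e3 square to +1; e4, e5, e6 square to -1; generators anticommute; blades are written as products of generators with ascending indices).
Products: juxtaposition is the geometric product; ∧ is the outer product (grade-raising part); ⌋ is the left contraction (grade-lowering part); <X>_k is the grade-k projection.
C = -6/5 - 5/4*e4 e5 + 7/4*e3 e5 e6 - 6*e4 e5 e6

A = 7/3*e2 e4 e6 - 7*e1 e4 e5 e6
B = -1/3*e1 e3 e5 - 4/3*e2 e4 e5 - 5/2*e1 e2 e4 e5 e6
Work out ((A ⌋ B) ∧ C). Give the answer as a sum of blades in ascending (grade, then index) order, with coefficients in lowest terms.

step 1: 35/2*e2 + 35/6*e1 e5
step 2: -21*e2 - 7*e1 e5 - 175/8*e2 e4 e5 + 245/8*e2 e3 e5 e6 - 105*e2 e4 e5 e6
Answer: -21*e2 - 7*e1 e5 - 175/8*e2 e4 e5 + 245/8*e2 e3 e5 e6 - 105*e2 e4 e5 e6


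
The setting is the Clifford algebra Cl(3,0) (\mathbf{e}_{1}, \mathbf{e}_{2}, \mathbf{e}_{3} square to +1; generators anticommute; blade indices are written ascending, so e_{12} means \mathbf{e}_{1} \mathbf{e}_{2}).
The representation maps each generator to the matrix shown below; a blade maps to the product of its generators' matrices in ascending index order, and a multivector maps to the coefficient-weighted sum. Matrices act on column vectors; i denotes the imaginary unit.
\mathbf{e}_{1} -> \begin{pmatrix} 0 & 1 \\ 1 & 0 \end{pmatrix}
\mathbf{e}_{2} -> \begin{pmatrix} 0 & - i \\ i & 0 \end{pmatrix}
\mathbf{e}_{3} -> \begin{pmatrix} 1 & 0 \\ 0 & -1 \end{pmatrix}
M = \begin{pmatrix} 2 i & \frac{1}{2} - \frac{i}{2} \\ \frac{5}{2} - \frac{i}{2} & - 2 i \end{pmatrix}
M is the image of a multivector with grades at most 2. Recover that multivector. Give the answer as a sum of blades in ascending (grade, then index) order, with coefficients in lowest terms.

Method: 1, rho(e_{1}), rho(e_{2}), rho(e_{3}) form a trace-orthogonal basis of the 2x2 complex matrices (tr(X Y) = 2 if X = Y, else 0), so M = m0*1 + m1*rho(e_{1}) + m2*rho(e_{2}) + m3*rho(e_{3}) with m0 = tr(M)/2 = 0, m1 = tr(M rho(e_{1}))/2 = \frac{3}{2} - \frac{i}{2}, m2 = tr(M rho(e_{2}))/2 = - i, m3 = tr(M rho(e_{3}))/2 = 2 i.
Multiplying table entries, the bivector images are rho(e_{12}) = i*rho(e_{3}), rho(e_{13}) = -i*rho(e_{2}), rho(e_{23}) = i*rho(e_{1}); with real blade coefficients the real parts of m0..m3 are the coefficients of 1, e_{1}, e_{2}, e_{3} and the imaginary parts give the bivectors (e_{23}: Im m1, e_{13}: -Im m2, e_{12}: Im m3).
Answer: \frac{3}{2} e_{1} + 2 e_{12} + e_{13} - \frac{1}{2} e_{23}


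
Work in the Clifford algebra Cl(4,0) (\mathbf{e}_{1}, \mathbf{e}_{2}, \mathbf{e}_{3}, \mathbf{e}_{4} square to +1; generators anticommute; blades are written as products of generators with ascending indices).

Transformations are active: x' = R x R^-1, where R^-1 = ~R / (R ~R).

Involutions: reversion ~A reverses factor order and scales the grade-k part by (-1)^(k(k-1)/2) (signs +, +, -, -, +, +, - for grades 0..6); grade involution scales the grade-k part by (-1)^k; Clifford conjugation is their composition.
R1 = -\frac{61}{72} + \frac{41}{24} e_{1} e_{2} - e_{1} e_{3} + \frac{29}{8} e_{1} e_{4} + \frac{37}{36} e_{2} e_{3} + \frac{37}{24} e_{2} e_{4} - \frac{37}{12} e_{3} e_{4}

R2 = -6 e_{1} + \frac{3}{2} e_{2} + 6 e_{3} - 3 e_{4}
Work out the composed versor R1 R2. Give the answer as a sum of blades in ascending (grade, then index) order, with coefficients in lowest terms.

Distribute over the terms of R2 (each basis-blade product reordered to ascending indices, repeated generators contracted through their squares):
R1 (-6 e_{1}) = \frac{61}{12} e_{1} + \frac{41}{4} e_{2} - 6 e_{3} + \frac{87}{4} e_{4} - \frac{37}{6} e_{1} e_{2} e_{3} - \frac{37}{4} e_{1} e_{2} e_{4} + \frac{37}{2} e_{1} e_{3} e_{4}
R1 (\frac{3}{2} e_{2}) = \frac{41}{16} e_{1} - \frac{61}{48} e_{2} - \frac{37}{24} e_{3} - \frac{37}{16} e_{4} + \frac{3}{2} e_{1} e_{2} e_{3} - \frac{87}{16} e_{1} e_{2} e_{4} - \frac{37}{8} e_{2} e_{3} e_{4}
R1 (6 e_{3}) = -6 e_{1} + \frac{37}{6} e_{2} - \frac{61}{12} e_{3} + \frac{37}{2} e_{4} + \frac{41}{4} e_{1} e_{2} e_{3} - \frac{87}{4} e_{1} e_{3} e_{4} - \frac{37}{4} e_{2} e_{3} e_{4}
R1 (-3 e_{4}) = -\frac{87}{8} e_{1} - \frac{37}{8} e_{2} + \frac{37}{4} e_{3} + \frac{61}{24} e_{4} - \frac{41}{8} e_{1} e_{2} e_{4} + 3 e_{1} e_{3} e_{4} - \frac{37}{12} e_{2} e_{3} e_{4}
Summing the partial products and collecting blades:
Answer: -\frac{443}{48} e_{1} + \frac{505}{48} e_{2} - \frac{27}{8} e_{3} + \frac{1943}{48} e_{4} + \frac{67}{12} e_{1} e_{2} e_{3} - \frac{317}{16} e_{1} e_{2} e_{4} - \frac{1}{4} e_{1} e_{3} e_{4} - \frac{407}{24} e_{2} e_{3} e_{4}


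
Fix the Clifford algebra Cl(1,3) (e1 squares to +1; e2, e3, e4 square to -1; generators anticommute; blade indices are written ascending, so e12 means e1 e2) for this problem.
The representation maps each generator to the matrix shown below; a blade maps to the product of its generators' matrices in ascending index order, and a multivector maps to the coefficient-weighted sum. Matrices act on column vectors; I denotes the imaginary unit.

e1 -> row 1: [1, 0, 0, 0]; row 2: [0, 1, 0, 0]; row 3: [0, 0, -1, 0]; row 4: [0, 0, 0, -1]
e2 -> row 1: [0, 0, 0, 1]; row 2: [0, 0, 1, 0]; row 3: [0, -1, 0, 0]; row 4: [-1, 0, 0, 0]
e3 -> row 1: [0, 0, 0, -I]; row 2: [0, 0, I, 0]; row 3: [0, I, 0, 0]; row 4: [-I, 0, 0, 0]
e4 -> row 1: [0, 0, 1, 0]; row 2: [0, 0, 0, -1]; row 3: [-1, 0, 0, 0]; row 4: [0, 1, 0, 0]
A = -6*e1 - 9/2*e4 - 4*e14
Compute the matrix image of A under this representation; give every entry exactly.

Bivector images (products of the table entries): rho(e14) = rho(e1)rho(e4) = row 1: [0, 0, 1, 0]; row 2: [0, 0, 0, -1]; row 3: [1, 0, 0, 0]; row 4: [0, -1, 0, 0].
M = (-6)*rho(e1) + (-9/2)*rho(e4) + (-4)*rho(e14), summed entrywise:
Answer: row 1: [-6, 0, -17/2, 0]; row 2: [0, -6, 0, 17/2]; row 3: [1/2, 0, 6, 0]; row 4: [0, -1/2, 0, 6]


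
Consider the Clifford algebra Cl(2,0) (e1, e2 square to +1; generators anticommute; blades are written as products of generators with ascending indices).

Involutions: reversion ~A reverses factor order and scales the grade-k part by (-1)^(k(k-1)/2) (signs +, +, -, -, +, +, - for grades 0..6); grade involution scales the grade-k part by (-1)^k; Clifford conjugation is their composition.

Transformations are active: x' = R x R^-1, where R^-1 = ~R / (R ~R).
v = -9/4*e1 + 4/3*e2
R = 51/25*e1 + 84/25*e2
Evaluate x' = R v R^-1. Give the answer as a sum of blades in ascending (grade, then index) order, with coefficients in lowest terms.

~R = 51/25*e1 + 84/25*e2, and R ~R = 9657/625, so R^-1 = ~R / (9657/625).
R v = -11/100 + 257/25*e1 e2
Answer: 28597/12876*e1 - 1482/1073*e2


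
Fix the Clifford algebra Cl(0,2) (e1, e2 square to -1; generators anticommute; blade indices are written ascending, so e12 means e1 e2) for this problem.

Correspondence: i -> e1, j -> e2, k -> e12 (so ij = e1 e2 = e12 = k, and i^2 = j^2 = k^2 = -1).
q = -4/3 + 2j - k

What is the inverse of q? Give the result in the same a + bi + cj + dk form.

In blades: q = -4/3 + 2*e2 - e12.
With qbar = -4/3 - 2*e2 + e12 (scalar fixed, mapped units negated), q qbar = 61/9 (the sum of squared coefficients), so q^-1 = qbar / (61/9) = -12/61 - 18/61*e2 + 9/61*e12; translating back:
Answer: -12/61 - 18/61*j + 9/61*k


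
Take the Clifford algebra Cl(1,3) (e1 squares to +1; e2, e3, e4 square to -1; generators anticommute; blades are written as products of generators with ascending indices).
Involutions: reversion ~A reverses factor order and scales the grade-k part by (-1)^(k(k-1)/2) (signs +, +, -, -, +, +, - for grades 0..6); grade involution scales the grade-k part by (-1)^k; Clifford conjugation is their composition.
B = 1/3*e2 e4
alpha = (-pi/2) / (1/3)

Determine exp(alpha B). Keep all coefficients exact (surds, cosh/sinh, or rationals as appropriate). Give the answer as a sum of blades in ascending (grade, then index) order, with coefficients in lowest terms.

B^2 = (1/3)^2*(e2 e4)^2 = 1/9*(-1) = -1/9 (a basis 2-blade squares to minus the product of its generators' squares).
B^2 = -1/9 — B^2 < 0, so the exponential closes trigonometrically: l = 1/3, alpha*l = -pi/2, so exp(alpha B) = cos(-pi/2) + (sin(-pi/2)/(1/3))*B = 0 + (-3)*B.
Answer: -e2 e4


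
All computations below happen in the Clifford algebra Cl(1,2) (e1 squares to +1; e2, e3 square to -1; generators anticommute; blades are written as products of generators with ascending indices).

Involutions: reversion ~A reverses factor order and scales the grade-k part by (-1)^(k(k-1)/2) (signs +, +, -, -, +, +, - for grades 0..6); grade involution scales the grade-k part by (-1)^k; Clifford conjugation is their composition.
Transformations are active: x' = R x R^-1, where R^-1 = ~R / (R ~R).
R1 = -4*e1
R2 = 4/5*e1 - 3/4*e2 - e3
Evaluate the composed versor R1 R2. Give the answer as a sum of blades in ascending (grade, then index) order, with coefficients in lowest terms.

Distribute over the terms of R1 (each basis-blade product reordered to ascending indices, repeated generators contracted through their squares):
(-4*e1) R2 = -16/5 + 3*e1 e2 + 4*e1 e3
Answer: -16/5 + 3*e1 e2 + 4*e1 e3


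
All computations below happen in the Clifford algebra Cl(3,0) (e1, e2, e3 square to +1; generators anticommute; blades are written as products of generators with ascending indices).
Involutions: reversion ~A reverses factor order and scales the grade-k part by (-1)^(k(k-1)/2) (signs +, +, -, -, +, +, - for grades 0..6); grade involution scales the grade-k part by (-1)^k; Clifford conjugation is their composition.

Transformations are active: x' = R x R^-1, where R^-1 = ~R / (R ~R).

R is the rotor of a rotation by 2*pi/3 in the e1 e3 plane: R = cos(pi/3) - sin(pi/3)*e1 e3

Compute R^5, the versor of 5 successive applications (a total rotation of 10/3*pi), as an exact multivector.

The rotor phase is half the rotation angle and phases add under composition, so 5 steps in the e1 e3 plane accumulate phase 5*(pi/3) = 5*pi/3: R^5 = cos(5*pi/3) - sin(5*pi/3)*e1 e3.
cos(5*pi/3) = 1/2 and sin(5*pi/3) = -sqrt(3)/2, so R^5 = 1/2 + sqrt(3)/2*e1 e3. The net rotation is 4/3*pi (after discarding 1 full turn, each of which contributes a factor -1 to the rotor); the rotor keeps the half-angle phase exactly.
Answer: 1/2 + sqrt(3)/2*e1 e3


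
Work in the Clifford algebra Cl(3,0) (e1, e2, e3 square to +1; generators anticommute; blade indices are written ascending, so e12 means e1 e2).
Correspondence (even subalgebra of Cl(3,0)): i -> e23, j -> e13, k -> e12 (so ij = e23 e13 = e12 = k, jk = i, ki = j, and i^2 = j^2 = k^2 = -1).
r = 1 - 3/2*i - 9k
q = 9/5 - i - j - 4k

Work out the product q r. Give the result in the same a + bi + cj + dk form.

In blades: q = 9/5 - 4*e12 - e13 - e23, r = 1 - 9*e12 - 3/2*e23.
Distribute q over r term by term (generator squares from the signature, products reordered to ascending indices): (9/5)*r = 9/5 - 81/5*e12 - 27/10*e23; (-4*e12)*r = -36 - 4*e12 + 6*e13; (-e13)*r = -3/2*e12 - e13 + 9*e23; (-e23)*r = -3/2 - 9*e13 - e23.
Sum: -357/10 - 217/10*e12 - 4*e13 + 53/10*e23; translating back through the correspondence:
Answer: -357/10 + 53/10*i - 4j - 217/10*k


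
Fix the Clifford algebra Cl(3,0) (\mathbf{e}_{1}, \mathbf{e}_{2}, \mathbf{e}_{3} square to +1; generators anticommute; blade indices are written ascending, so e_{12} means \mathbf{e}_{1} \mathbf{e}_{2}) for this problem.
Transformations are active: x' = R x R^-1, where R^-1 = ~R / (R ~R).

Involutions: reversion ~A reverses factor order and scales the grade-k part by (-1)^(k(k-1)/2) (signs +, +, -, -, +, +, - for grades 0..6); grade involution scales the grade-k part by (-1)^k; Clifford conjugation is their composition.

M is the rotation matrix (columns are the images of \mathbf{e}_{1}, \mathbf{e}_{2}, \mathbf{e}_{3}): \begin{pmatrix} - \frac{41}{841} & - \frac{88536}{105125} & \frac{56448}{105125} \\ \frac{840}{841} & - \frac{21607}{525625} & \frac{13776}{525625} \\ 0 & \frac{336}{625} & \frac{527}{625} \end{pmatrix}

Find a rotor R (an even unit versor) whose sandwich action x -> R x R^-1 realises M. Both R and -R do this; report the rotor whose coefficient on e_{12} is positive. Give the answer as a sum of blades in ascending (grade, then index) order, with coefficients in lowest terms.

Method: write R = a + b12*e_{12} + b13*e_{13} + b23*e_{23} with a^2 + b12^2 + b13^2 + b23^2 = 1 (so R^-1 = ~R). Expanding the columns R e_j ~R gives tr M = 4a^2 - 1 and, from the antisymmetric part, M21 - M12 = -4a*b12, M13 - M31 = 4a*b13, M32 - M23 = -4a*b23.
Here tr M = \frac{15839}{21025}, so a^2 = (1 + tr M)/4 = \frac{9216}{21025} and a = ±\frac{96}{145}. Taking a = \frac{96}{145}: M21 - M12 = \frac{193536}{105125}, M13 - M31 = \frac{56448}{105125}, M32 - M23 = \frac{10752}{21025}, giving b12 = -\frac{504}{725}, b13 = \frac{147}{725}, b23 = -\frac{28}{145}, i.e. R = \frac{96}{145} - \frac{504}{725} e_{12} + \frac{147}{725} e_{13} - \frac{28}{145} e_{23}.
Its e_{12} coefficient is negative, so report the other preimage -R.
Answer: -\frac{96}{145} + \frac{504}{725} e_{12} - \frac{147}{725} e_{13} + \frac{28}{145} e_{23}. Note: both R and -R realise this M (trace \frac{15839}{21025}); the covering map identifies them, and the e_{12}-coefficient sign is the tie-breaker.


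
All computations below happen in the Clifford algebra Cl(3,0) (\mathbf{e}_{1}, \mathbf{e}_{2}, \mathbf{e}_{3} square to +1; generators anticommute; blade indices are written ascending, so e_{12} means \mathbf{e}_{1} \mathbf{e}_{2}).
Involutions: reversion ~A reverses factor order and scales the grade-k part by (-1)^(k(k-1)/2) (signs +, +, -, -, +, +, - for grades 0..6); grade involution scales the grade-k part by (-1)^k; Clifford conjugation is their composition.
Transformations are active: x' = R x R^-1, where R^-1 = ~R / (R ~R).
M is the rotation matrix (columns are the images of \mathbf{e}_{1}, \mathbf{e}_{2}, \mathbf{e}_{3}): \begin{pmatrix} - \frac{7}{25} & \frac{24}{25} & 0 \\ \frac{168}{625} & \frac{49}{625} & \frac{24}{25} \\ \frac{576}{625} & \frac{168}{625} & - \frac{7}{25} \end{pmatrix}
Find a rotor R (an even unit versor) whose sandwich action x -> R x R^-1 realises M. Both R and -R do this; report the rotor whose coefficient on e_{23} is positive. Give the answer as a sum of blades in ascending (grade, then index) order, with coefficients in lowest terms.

Method: write R = a + b12*e_{12} + b13*e_{13} + b23*e_{23} with a^2 + b12^2 + b13^2 + b23^2 = 1 (so R^-1 = ~R). Expanding the columns R e_j ~R gives tr M = 4a^2 - 1 and, from the antisymmetric part, M21 - M12 = -4a*b12, M13 - M31 = 4a*b13, M32 - M23 = -4a*b23.
Here tr M = -\frac{301}{625}, so a^2 = (1 + tr M)/4 = \frac{81}{625} and a = ±\frac{9}{25}. Taking a = \frac{9}{25}: M21 - M12 = -\frac{432}{625}, M13 - M31 = -\frac{576}{625}, M32 - M23 = -\frac{432}{625}, giving b12 = \frac{12}{25}, b13 = -\frac{16}{25}, b23 = \frac{12}{25}, i.e. R = \frac{9}{25} + \frac{12}{25} e_{12} - \frac{16}{25} e_{13} + \frac{12}{25} e_{23}.
Its e_{23} coefficient is already positive.
Answer: \frac{9}{25} + \frac{12}{25} e_{12} - \frac{16}{25} e_{13} + \frac{12}{25} e_{23}. Why the constraint matters: R and -R act identically through the sandwich — M has trace -\frac{301}{625} either way — so only the sign condition on e_{23} picks one of the two preimages.


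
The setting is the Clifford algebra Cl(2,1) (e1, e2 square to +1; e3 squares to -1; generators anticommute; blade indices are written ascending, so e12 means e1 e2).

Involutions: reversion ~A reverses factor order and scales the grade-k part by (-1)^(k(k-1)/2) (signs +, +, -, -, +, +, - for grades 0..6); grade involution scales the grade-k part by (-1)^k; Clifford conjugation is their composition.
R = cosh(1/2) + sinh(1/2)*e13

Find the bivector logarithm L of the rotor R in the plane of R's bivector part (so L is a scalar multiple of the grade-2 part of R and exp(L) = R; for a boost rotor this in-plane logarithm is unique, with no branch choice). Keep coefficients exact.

The scalar part of R is cosh(1/2), so cosh pins the rapidity up to sign — the sign comes from the bivector part; dividing that part by sinh of the rapidity yields the plane, and the in-plane L = rapidity * plane is unique because the two sign choices cancel.
Concretely: cosh(rapidity) = cosh(1/2) gives rapidity = ±1/2, and since rapidity/sinh(rapidity) is even the sign is immaterial: L = (rapidity/sinh(rapidity)) * <R>_2 = (1/(2*sinh(1/2))) * <R>_2.
Answer: 1/2*e13


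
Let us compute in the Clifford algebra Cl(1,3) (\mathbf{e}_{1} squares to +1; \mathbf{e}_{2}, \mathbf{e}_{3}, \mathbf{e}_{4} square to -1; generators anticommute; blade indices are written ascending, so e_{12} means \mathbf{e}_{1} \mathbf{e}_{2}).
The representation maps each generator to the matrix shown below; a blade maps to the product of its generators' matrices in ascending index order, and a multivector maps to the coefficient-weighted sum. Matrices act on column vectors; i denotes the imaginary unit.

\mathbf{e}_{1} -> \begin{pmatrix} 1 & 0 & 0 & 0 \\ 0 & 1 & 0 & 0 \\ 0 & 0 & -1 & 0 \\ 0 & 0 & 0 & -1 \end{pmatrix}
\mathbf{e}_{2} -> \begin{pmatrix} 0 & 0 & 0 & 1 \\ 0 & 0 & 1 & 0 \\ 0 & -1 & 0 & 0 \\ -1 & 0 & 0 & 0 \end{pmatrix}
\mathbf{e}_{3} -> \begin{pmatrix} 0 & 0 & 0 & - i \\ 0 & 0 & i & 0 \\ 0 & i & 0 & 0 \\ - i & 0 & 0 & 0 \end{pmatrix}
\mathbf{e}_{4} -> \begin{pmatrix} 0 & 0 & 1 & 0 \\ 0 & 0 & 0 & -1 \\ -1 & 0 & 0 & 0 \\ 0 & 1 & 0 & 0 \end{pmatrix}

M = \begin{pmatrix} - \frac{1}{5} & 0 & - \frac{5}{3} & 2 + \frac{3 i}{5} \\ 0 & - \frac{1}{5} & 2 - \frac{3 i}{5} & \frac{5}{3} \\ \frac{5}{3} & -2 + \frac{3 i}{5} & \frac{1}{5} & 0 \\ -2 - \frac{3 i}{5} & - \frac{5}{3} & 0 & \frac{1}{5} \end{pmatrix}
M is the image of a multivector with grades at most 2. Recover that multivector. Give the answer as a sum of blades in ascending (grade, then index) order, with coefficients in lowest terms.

Method: the blade images are trace-orthogonal — tr(rho(e_A) rho(e_B)^-1) = 4 if A = B and 0 otherwise — and rho(e_A)^-1 = (e_A)^2 * rho(e_A) with (e_A)^2 = +1 or -1, so the coefficient of e_A in the preimage is (e_A)^2 * tr(M rho(e_A))/4.
Nonzero projections over blades of grade <= 2: e_{1}: (e_{1})^2 = +1, tr(M rho(e_{1})) = - \frac{4}{5}, coefficient -\frac{1}{5}; e_{2}: (e_{2})^2 = -1, tr(M rho(e_{2})) = -8, coefficient 2; e_{4}: (e_{4})^2 = -1, tr(M rho(e_{4})) = \frac{20}{3}, coefficient -\frac{5}{3}; e_{13}: (e_{13})^2 = +1, tr(M rho(e_{13})) = - \frac{12}{5}, coefficient -\frac{3}{5}. Every other blade of grade <= 2 projects to 0.
Answer: -\frac{1}{5} e_{1} + 2 e_{2} - \frac{5}{3} e_{4} - \frac{3}{5} e_{13}


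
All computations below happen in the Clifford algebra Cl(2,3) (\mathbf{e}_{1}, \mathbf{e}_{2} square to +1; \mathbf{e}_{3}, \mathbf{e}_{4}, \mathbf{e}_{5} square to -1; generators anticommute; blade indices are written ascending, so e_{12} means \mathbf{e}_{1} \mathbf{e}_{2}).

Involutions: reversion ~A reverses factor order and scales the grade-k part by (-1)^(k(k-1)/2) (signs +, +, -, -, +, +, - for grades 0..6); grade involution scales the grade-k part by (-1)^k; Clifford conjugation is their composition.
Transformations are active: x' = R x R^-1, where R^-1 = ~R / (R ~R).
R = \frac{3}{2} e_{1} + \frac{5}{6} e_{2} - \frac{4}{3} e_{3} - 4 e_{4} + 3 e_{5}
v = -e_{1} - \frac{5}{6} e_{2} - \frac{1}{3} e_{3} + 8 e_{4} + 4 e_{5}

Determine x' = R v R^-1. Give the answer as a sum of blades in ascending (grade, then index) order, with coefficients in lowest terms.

~R = \frac{3}{2} e_{1} + \frac{5}{6} e_{2} - \frac{4}{3} e_{3} - 4 e_{4} + 3 e_{5}, and R ~R = -\frac{143}{6}, so R^-1 = ~R / (-\frac{143}{6}).
R v = \frac{625}{36} - \frac{5}{12} e_{12} - \frac{11}{6} e_{13} + 8 e_{14} + 9 e_{15} - \frac{25}{18} e_{23} + \frac{10}{3} e_{24} + \frac{35}{6} e_{25} - 12 e_{34} - \frac{13}{3} e_{35} - 40 e_{45}
Answer: -\frac{339}{286} e_{1} - \frac{490}{1287} e_{2} + \frac{2929}{1287} e_{3} - \frac{932}{429} e_{4} - \frac{1197}{143} e_{5}


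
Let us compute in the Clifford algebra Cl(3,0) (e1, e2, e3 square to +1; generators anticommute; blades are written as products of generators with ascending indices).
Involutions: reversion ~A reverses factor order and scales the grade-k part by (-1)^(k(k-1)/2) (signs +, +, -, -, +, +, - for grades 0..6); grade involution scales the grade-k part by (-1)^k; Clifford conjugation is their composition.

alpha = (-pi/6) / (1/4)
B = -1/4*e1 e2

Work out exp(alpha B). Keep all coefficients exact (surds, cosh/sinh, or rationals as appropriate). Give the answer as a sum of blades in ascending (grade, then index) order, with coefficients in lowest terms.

B^2 = (-1/4)^2*(e1 e2)^2 = 1/16*(-1) = -1/16 (a basis 2-blade squares to minus the product of its generators' squares).
B^2 = -1/16 — a negative square means the series sums to a rotation: l = 1/4, alpha*l = -pi/6, so exp(alpha B) = cos(-pi/6) + (sin(-pi/6)/(1/4))*B = sqrt(3)/2 + (-2)*B.
Answer: sqrt(3)/2 + 1/2*e1 e2


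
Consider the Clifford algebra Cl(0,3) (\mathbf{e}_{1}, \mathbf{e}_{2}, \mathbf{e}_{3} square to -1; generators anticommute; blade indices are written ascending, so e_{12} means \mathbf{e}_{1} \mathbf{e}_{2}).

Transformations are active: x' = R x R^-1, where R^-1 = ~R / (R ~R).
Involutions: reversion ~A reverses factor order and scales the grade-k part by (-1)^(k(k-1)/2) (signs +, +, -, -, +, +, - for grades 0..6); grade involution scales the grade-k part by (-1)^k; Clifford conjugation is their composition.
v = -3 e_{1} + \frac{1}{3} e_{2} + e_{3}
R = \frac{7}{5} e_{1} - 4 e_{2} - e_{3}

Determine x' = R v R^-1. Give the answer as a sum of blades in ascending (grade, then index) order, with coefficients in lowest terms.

~R = \frac{7}{5} e_{1} - 4 e_{2} - e_{3}, and R ~R = -\frac{474}{25}, so R^-1 = ~R / (-\frac{474}{25}).
R v = \frac{98}{15} - \frac{173}{15} e_{12} - \frac{8}{5} e_{13} - \frac{11}{3} e_{23}
Answer: \frac{1447}{711} e_{1} + \frac{1723}{711} e_{2} - \frac{221}{711} e_{3}


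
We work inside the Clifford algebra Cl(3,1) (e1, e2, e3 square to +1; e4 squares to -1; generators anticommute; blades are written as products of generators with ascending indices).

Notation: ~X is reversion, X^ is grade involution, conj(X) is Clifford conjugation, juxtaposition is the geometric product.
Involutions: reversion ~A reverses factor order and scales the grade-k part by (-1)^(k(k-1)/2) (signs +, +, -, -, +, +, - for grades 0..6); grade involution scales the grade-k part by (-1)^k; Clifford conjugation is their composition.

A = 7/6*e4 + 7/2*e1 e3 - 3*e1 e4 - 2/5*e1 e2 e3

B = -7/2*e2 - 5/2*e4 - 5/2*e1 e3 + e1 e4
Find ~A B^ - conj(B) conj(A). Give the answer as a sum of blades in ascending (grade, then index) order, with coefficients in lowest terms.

first term: -26/3 - 19/3*e1 - e2 - 7/5*e1 e3 - 49/12*e2 e4 - 4*e3 e4 + 49/4*e1 e2 e3 - 21/2*e1 e2 e4 - 35/3*e1 e3 e4 + 2/5*e2 e3 e4 + e1 e2 e3 e4
second term: 26/3 + 19/3*e1 - e2 + 7/5*e1 e3 - 49/12*e2 e4 - 4*e3 e4 + 49/4*e1 e2 e3 - 21/2*e1 e2 e4 - 35/3*e1 e3 e4 - 2/5*e2 e3 e4 + e1 e2 e3 e4
Answer: -52/3 - 38/3*e1 - 14/5*e1 e3 + 4/5*e2 e3 e4


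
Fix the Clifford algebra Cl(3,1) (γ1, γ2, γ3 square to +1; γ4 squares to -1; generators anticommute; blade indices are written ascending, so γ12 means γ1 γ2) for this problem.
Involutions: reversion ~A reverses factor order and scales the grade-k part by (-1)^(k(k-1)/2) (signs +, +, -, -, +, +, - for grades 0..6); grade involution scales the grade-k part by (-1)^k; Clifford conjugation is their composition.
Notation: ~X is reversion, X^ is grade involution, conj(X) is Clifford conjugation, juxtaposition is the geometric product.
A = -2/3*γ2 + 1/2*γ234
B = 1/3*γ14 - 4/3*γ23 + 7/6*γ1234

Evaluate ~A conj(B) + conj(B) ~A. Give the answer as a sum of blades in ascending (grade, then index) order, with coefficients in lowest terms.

first term: 7/12*γ1 - 8/9*γ3 + 2/3*γ4 + 1/6*γ123 - 2/9*γ124 + 7/9*γ134
second term: -7/12*γ1 + 8/9*γ3 + 2/3*γ4 - 1/6*γ123 - 2/9*γ124 - 7/9*γ134
Answer: 4/3*γ4 - 4/9*γ124


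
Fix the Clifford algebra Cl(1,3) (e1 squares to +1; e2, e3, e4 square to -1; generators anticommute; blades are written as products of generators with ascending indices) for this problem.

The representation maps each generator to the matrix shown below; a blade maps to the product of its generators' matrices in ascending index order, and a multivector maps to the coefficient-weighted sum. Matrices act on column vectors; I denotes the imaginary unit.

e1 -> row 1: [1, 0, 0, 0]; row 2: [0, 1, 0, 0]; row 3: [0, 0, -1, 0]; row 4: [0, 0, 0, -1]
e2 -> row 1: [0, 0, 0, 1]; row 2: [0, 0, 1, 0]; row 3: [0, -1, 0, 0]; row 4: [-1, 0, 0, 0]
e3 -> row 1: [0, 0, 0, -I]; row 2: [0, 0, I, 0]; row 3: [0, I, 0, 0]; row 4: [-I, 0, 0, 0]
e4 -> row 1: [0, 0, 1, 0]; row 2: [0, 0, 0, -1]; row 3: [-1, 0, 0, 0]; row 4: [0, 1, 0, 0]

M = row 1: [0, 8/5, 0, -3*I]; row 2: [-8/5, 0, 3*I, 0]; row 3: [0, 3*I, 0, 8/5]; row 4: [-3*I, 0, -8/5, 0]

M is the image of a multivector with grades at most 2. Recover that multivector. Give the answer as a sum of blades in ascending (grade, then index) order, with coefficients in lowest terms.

Method: the blade images are trace-orthogonal — tr(rho(e_A) rho(e_B)^-1) = 4 if A = B and 0 otherwise — and rho(e_A)^-1 = (e_A)^2 * rho(e_A) with (e_A)^2 = +1 or -1, so the coefficient of e_A in the preimage is (e_A)^2 * tr(M rho(e_A))/4.
Nonzero projections over blades of grade <= 2: e3: (e3)^2 = -1, tr(M rho(e3)) = -12, coefficient 3; e2 e4: (e2 e4)^2 = -1, tr(M rho(e2 e4)) = -32/5, coefficient 8/5. Every other blade of grade <= 2 projects to 0.
Answer: 3*e3 + 8/5*e2 e4


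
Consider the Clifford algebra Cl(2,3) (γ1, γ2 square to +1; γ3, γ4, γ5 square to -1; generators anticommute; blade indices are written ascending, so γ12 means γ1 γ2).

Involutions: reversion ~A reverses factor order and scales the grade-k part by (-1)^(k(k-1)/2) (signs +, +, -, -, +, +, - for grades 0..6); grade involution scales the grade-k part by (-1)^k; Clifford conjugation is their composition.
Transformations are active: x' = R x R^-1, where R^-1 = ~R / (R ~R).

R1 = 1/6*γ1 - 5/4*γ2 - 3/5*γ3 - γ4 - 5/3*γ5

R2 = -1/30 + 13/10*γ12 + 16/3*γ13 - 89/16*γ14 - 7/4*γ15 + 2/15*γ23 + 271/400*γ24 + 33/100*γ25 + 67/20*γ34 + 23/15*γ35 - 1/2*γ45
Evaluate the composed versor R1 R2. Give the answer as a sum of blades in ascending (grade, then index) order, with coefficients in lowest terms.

Distribute over the terms of R1 (each basis-blade product reordered to ascending indices, repeated generators contracted through their squares):
(1/6*γ1) R2 = -1/180*γ1 + 13/60*γ2 + 8/9*γ3 - 89/96*γ4 - 7/24*γ5 + 1/45*γ123 + 271/2400*γ124 + 11/200*γ125 + 67/120*γ134 + 23/90*γ135 - 1/12*γ145
(-5/4*γ2) R2 = 13/8*γ1 + 1/24*γ2 - 1/6*γ3 - 271/320*γ4 - 33/80*γ5 + 20/3*γ123 - 445/64*γ124 - 35/16*γ125 - 67/16*γ234 - 23/12*γ235 + 5/8*γ245
(-3/5*γ3) R2 = -16/5*γ1 - 2/25*γ2 + 1/50*γ3 + 201/100*γ4 + 23/25*γ5 - 39/50*γ123 - 267/80*γ134 - 21/20*γ135 + 813/2000*γ234 + 99/500*γ235 + 3/10*γ345
(-γ4) R2 = 89/16*γ1 - 271/400*γ2 - 67/20*γ3 + 1/30*γ4 - 1/2*γ5 - 13/10*γ124 - 16/3*γ134 - 7/4*γ145 - 2/15*γ234 + 33/100*γ245 + 23/15*γ345
(-5/3*γ5) R2 = 35/12*γ1 - 11/20*γ2 - 23/9*γ3 + 5/6*γ4 + 1/18*γ5 - 13/6*γ125 - 80/9*γ135 + 445/48*γ145 - 2/9*γ235 - 271/240*γ245 - 67/12*γ345
Summing the partial products and collecting blades:
Answer: 4967/720*γ1 - 1259/1200*γ2 - 1549/300*γ3 + 5293/4800*γ4 - 823/3600*γ5 + 2659/450*γ123 - 39073/4800*γ124 - 5159/1200*γ125 - 649/80*γ134 - 581/60*γ135 + 119/16*γ145 - 11743/3000*γ234 - 4367/2250*γ235 - 209/1200*γ245 - 15/4*γ345


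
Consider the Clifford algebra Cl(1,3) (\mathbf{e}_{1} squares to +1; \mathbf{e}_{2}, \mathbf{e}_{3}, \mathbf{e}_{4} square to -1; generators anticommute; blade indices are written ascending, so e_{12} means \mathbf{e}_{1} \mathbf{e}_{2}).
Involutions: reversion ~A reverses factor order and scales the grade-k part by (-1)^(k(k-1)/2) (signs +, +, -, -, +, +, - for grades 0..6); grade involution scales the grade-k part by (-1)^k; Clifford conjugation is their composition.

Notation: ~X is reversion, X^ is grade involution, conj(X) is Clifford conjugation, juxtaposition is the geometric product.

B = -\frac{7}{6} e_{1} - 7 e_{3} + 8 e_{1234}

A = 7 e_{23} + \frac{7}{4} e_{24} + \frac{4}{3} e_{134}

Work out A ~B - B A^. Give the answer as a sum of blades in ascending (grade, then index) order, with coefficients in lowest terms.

first term: \frac{115}{3} e_{2} + 14 e_{13} - \frac{196}{3} e_{14} - \frac{14}{9} e_{34} - \frac{49}{6} e_{123} - \frac{49}{24} e_{124} + \frac{49}{4} e_{234}
second term: -\frac{179}{3} e_{2} + 14 e_{13} - \frac{140}{3} e_{14} + \frac{14}{9} e_{34} - \frac{49}{6} e_{123} - \frac{49}{24} e_{124} + \frac{49}{4} e_{234}
Answer: 98 e_{2} - \frac{56}{3} e_{14} - \frac{28}{9} e_{34}


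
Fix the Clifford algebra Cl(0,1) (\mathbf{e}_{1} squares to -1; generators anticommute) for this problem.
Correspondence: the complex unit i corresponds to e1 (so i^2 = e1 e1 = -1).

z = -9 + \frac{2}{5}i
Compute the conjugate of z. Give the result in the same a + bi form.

In blades: z = -9 + \frac{2}{5} e_{1}.
Conjugation here is Clifford conjugation: the scalar is fixed and the grade-1 and grade-2 blades all flip sign, giving -9 - \frac{2}{5} e_{1}; translating back:
Answer: -9 - \frac{2}{5}i


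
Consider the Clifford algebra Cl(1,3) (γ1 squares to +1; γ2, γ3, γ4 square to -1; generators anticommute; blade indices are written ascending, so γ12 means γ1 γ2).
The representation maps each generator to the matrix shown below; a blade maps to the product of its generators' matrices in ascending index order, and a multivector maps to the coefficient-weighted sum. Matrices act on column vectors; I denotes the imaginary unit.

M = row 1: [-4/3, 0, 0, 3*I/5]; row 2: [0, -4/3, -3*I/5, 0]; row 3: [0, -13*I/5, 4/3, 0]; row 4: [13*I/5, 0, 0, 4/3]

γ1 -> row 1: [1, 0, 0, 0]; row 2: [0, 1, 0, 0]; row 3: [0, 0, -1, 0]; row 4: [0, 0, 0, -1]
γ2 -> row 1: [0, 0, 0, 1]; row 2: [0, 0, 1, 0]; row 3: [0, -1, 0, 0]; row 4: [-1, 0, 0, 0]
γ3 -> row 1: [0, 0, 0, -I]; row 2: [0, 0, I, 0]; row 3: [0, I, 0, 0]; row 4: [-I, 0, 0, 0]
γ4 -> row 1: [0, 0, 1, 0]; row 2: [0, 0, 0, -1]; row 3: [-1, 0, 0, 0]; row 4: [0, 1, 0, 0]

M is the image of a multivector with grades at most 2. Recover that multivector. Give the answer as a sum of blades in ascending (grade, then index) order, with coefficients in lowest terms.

Method: the blade images are trace-orthogonal — tr(rho(e_A) rho(e_B)^-1) = 4 if A = B and 0 otherwise — and rho(e_A)^-1 = (e_A)^2 * rho(e_A) with (e_A)^2 = +1 or -1, so the coefficient of e_A in the preimage is (e_A)^2 * tr(M rho(e_A))/4.
Nonzero projections over blades of grade <= 2: γ1: (γ1)^2 = +1, tr(M rho(γ1)) = -16/3, coefficient -4/3; γ3: (γ3)^2 = -1, tr(M rho(γ3)) = 32/5, coefficient -8/5; γ13: (γ13)^2 = +1, tr(M rho(γ13)) = 4, coefficient 1. Every other blade of grade <= 2 projects to 0.
Answer: -4/3*γ1 - 8/5*γ3 + γ13


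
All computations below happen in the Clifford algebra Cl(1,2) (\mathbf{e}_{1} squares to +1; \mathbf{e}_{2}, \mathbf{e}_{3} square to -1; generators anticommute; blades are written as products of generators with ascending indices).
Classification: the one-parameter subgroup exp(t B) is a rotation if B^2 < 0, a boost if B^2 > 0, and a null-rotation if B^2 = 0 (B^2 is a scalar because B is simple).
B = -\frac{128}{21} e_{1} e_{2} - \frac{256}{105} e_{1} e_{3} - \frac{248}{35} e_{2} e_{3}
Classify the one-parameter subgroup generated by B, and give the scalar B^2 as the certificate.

B^2 term by term: the squares give (-\frac{128}{21})^2*(e_{1} e_{2})^2 + (-\frac{256}{105})^2*(e_{1} e_{3})^2 + (-\frac{248}{35})^2*(e_{2} e_{3})^2 = \frac{16384}{441}*(+1) + \frac{65536}{11025}*(+1) + \frac{61504}{1225}*(-1) = -\frac{64}{9} (each basis 2-blade squares to minus the product of its generators' squares); cross terms between blades sharing an index anticommute and cancel. So B^2 = -\frac{64}{9}.
Answer: rotation, certificate B^2 = -\frac{64}{9}. Check the certificate: B^2 = -\frac{64}{9}, and that sign is decisive whatever form B takes.


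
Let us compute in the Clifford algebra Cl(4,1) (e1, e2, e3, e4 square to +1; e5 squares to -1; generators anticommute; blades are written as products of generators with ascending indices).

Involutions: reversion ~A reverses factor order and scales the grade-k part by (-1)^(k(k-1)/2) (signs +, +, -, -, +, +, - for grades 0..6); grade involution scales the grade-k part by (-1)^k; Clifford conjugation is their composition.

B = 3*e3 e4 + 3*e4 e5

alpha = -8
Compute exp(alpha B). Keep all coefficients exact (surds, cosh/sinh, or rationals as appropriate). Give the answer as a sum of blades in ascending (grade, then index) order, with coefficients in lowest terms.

B^2 term by term: the squares give (3)^2*(e3 e4)^2 + (3)^2*(e4 e5)^2 = 9*(-1) + 9*(+1) = 0 (each basis 2-blade squares to minus the product of its generators' squares); cross terms between blades sharing an index anticommute and cancel. So B^2 = 0.
B^2 = 0, so the series truncates immediately: exp(alpha B) = 1 + alpha B (parabolic case).
Answer: 1 - 24*e3 e4 - 24*e4 e5


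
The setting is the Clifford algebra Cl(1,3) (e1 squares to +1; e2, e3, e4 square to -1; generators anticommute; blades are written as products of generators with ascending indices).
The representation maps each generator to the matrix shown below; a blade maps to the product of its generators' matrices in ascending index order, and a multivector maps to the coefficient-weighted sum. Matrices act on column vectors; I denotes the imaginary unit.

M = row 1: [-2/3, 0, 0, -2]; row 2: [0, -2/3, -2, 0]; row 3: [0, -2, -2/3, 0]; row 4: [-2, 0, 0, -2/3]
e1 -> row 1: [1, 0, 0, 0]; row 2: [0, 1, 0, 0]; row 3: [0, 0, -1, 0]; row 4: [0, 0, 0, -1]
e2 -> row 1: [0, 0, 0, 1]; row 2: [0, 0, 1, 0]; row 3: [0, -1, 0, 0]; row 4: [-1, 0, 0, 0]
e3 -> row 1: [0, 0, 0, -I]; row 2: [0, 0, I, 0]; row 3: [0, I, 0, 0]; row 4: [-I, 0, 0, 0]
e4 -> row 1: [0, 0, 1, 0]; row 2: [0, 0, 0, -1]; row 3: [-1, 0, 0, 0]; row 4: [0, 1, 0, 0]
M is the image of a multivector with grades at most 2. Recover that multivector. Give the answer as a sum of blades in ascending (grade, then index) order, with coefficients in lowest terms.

Method: the blade images are trace-orthogonal — tr(rho(e_A) rho(e_B)^-1) = 4 if A = B and 0 otherwise — and rho(e_A)^-1 = (e_A)^2 * rho(e_A) with (e_A)^2 = +1 or -1, so the coefficient of e_A in the preimage is (e_A)^2 * tr(M rho(e_A))/4.
Nonzero projections over blades of grade <= 2: 1: (1)^2 = +1, tr(M 1) = -8/3, coefficient -2/3; e1 e2: (e1 e2)^2 = +1, tr(M rho(e1 e2)) = -8, coefficient -2. Every other blade of grade <= 2 projects to 0.
Answer: -2/3 - 2*e1 e2


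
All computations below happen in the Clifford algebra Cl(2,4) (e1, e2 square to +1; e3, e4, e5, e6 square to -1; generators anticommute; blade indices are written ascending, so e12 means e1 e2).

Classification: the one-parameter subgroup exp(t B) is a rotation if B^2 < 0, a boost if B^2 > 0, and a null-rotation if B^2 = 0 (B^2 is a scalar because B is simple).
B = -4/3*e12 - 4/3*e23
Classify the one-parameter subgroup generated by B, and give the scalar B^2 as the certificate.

B^2 term by term: the squares give (-4/3)^2*(e12)^2 + (-4/3)^2*(e23)^2 = 16/9*(-1) + 16/9*(+1) = 0 (each basis 2-blade squares to minus the product of its generators' squares); cross terms between blades sharing an index anticommute and cancel. So B^2 = 0.
Answer: null-rotation, certificate B^2 = 0. B^2 = 0 is basis-independent, so its sign is the whole story.


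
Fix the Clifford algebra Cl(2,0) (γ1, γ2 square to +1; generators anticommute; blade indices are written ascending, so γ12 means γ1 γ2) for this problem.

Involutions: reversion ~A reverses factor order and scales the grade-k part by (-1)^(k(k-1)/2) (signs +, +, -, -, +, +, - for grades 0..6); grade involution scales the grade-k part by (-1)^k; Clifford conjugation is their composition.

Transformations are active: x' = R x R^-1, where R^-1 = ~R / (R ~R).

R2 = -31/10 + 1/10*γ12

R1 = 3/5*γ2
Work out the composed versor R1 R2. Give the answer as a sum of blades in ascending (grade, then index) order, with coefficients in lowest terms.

Distribute over the terms of R1 (each basis-blade product reordered to ascending indices, repeated generators contracted through their squares):
(3/5*γ2) R2 = -3/50*γ1 - 93/50*γ2
Answer: -3/50*γ1 - 93/50*γ2


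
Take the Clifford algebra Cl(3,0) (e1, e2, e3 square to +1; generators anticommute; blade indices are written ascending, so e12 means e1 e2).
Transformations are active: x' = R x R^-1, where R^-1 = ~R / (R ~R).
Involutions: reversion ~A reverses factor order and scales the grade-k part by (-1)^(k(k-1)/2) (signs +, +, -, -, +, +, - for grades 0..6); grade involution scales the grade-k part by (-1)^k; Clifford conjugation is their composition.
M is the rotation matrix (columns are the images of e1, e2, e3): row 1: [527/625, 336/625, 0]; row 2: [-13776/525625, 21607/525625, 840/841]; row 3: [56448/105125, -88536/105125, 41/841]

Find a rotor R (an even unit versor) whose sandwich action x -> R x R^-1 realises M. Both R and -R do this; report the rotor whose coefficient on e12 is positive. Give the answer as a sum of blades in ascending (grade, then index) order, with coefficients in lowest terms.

Method: write R = a + b12*e12 + b13*e13 + b23*e23 with a^2 + b12^2 + b13^2 + b23^2 = 1 (so R^-1 = ~R). Expanding the columns R e_j ~R gives tr M = 4a^2 - 1 and, from the antisymmetric part, M21 - M12 = -4a*b12, M13 - M31 = 4a*b13, M32 - M23 = -4a*b23.
Here tr M = 490439/525625, so a^2 = (1 + tr M)/4 = 254016/525625 and a = ±504/725. Taking a = 504/725: M21 - M12 = -296352/525625, M13 - M31 = -56448/105125, M32 - M23 = -193536/105125, giving b12 = 147/725, b13 = -28/145, b23 = 96/145, i.e. R = 504/725 + 147/725*e12 - 28/145*e13 + 96/145*e23.
Its e12 coefficient is already positive.
Answer: 504/725 + 147/725*e12 - 28/145*e13 + 96/145*e23. Uniqueness: Spin(3) -> SO(3) maps R and -R to the same rotation of trace 490439/525625; fixing the sign of the e12 coefficient removes the ambiguity.


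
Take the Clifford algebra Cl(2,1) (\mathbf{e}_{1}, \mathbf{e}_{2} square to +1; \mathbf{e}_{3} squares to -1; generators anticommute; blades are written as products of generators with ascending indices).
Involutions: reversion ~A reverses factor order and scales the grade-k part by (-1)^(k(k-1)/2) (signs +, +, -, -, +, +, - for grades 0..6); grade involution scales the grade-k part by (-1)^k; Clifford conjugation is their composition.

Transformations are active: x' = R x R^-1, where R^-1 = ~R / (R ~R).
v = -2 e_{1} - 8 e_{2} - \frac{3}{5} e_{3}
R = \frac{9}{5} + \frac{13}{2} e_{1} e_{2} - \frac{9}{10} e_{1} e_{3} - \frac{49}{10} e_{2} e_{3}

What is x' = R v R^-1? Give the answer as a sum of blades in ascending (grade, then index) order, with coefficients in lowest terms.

~R = \frac{9}{5} - \frac{13}{2} e_{1} e_{2} + \frac{9}{10} e_{1} e_{3} + \frac{49}{10} e_{2} e_{3}, and R ~R = \frac{2067}{100}, so R^-1 = ~R / (\frac{2067}{100}).
R v = -\frac{2807}{50} e_{1} - \frac{217}{50} e_{2} - \frac{1052}{25} e_{3} - \frac{13}{10} e_{1} e_{2} e_{3}
Answer: -\frac{86752}{10335} e_{1} + \frac{25346}{3445} e_{2} - \frac{77993}{10335} e_{3}


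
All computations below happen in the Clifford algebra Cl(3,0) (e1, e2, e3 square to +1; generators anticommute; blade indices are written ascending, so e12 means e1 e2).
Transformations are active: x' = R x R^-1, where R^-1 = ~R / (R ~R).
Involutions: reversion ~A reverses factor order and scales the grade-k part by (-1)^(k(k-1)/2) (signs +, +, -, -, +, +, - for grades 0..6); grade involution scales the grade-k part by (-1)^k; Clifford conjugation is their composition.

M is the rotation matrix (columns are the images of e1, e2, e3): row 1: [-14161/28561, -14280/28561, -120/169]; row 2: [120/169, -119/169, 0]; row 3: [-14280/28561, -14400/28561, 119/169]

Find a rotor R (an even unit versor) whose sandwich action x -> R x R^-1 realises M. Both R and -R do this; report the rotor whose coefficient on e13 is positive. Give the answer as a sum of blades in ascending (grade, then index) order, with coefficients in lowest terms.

Method: write R = a + b12*e12 + b13*e13 + b23*e23 with a^2 + b12^2 + b13^2 + b23^2 = 1 (so R^-1 = ~R). Expanding the columns R e_j ~R gives tr M = 4a^2 - 1 and, from the antisymmetric part, M21 - M12 = -4a*b12, M13 - M31 = 4a*b13, M32 - M23 = -4a*b23.
Here tr M = -14161/28561, so a^2 = (1 + tr M)/4 = 3600/28561 and a = ±60/169. Taking a = 60/169: M21 - M12 = 34560/28561, M13 - M31 = -6000/28561, M32 - M23 = -14400/28561, giving b12 = -144/169, b13 = -25/169, b23 = 60/169, i.e. R = 60/169 - 144/169*e12 - 25/169*e13 + 60/169*e23.
Its e13 coefficient is negative, so report the other preimage -R.
Answer: -60/169 + 144/169*e12 + 25/169*e13 - 60/169*e23. Recall the cover is two-to-one: with M of trace -14161/28561, both preimages act alike, and the stated e13 sign chooses the sheet.
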